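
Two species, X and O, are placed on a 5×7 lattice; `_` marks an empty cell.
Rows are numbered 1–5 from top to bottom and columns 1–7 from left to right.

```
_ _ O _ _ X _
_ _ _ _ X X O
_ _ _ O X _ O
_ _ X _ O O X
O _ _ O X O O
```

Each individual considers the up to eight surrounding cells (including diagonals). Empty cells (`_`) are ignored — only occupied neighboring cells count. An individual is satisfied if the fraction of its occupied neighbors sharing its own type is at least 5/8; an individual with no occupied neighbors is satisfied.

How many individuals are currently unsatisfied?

11

(1,3)O 0/0 satisfied
(1,6)X 2/3 satisfied
(2,5)X 3/4 satisfied
(2,6)X 3/5 not
(2,7)O 1/3 not
(3,4)O 1/4 not
(3,5)X 2/5 not
(3,7)O 2/4 not
(4,3)X 0/2 not
(4,5)O 4/6 satisfied
(4,6)O 4/7 not
(4,7)X 0/4 not
(5,1)O 0/0 satisfied
(5,4)O 1/3 not
(5,5)X 0/4 not
(5,6)O 3/5 not
(5,7)O 2/3 satisfied
Unsatisfied: (2,6), (2,7), (3,4), (3,5), (3,7), (4,3), (4,6), (4,7), (5,4), (5,5), (5,6) — 11 in total.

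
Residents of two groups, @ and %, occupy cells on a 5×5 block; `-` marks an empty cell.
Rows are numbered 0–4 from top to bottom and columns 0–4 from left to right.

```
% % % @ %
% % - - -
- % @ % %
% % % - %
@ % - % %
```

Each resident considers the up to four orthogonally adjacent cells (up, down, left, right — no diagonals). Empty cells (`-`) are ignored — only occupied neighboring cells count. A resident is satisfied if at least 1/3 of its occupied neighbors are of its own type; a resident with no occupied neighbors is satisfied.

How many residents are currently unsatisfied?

4

Row 0: (0,0)% 2/2 satisfied · (0,1)% 3/3 satisfied · (0,2)% 1/2 satisfied · (0,3)@ 0/2 not · (0,4)% 0/1 not
Row 1: (1,0)% 2/2 satisfied · (1,1)% 3/3 satisfied
Row 2: (2,1)% 2/3 satisfied · (2,2)@ 0/3 not · (2,3)% 1/2 satisfied · (2,4)% 2/2 satisfied
Row 3: (3,0)% 1/2 satisfied · (3,1)% 4/4 satisfied · (3,2)% 1/2 satisfied · (3,4)% 2/2 satisfied
Row 4: (4,0)@ 0/2 not · (4,1)% 1/2 satisfied · (4,3)% 1/1 satisfied · (4,4)% 2/2 satisfied
Unsatisfied: (0,3), (0,4), (2,2), (4,0) — 4 in total.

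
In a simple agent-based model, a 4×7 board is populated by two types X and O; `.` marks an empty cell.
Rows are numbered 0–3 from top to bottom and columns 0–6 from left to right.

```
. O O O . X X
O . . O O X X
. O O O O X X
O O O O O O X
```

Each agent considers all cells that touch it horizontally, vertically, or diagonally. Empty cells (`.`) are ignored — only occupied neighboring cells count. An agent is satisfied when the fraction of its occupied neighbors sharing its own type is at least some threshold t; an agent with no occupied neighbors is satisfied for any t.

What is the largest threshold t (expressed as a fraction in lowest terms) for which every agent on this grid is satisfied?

2/5

Row 0: (0,1)O 2/2 · (0,2)O 3/3 · (0,3)O 3/3 · (0,5)X 3/4 · (0,6)X 3/3
Row 1: (1,0)O 2/2 · (1,3)O 6/6 · (1,4)O 4/7 · (1,5)X 5/7 · (1,6)X 5/5
Row 2: (2,1)O 5/5 · (2,2)O 6/6 · (2,3)O 7/7 · (2,4)O 6/8 · (2,5)X 4/8 · (2,6)X 4/5
Row 3: (3,0)O 2/2 · (3,1)O 4/4 · (3,2)O 5/5 · (3,3)O 5/5 · (3,4)O 4/5 · (3,5)O 2/5 · (3,6)X 2/3
The smallest same-type fraction is 2/5 at (3,5), which reduces to 2/5. Any threshold above that leaves this agent unsatisfied.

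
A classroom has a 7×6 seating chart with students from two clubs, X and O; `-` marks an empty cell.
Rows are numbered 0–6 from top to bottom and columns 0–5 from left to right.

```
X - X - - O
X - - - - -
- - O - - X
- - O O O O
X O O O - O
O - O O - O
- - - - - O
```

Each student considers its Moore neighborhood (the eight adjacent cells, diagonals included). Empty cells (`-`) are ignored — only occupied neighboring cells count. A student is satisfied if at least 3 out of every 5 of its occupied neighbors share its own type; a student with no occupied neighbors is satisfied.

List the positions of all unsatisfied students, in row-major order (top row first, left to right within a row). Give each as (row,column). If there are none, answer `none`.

Row 0: (0,0)X 1/1 ✓ · (0,2)X 0/0 ✓ · (0,5)O 0/0 ✓
Row 1: (1,0)X 1/1 ✓
Row 2: (2,2)O 2/2 ✓ · (2,5)X 0/2 ✗
Row 3: (3,2)O 5/5 ✓ · (3,3)O 5/5 ✓ · (3,4)O 4/5 ✓ · (3,5)O 2/3 ✓
Row 4: (4,0)X 0/2 ✗ · (4,1)O 4/5 ✓ · (4,2)O 6/6 ✓ · (4,3)O 6/6 ✓ · (4,5)O 3/3 ✓
Row 5: (5,0)O 1/2 ✗ · (5,2)O 4/4 ✓ · (5,3)O 3/3 ✓ · (5,5)O 2/2 ✓
Row 6: (6,5)O 1/1 ✓

(2,5), (4,0), (5,0)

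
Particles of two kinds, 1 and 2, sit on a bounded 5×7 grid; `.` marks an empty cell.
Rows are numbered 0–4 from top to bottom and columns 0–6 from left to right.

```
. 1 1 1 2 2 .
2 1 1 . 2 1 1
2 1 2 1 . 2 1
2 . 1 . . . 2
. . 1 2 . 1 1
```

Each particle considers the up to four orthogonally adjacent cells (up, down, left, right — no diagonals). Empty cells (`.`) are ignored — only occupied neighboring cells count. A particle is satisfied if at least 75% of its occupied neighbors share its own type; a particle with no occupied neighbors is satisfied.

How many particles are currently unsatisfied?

18

Row 0: (0,1)1 2/2 ✓ · (0,2)1 3/3 ✓ · (0,3)1 1/2 ✗ · (0,4)2 2/3 ✗ · (0,5)2 1/2 ✗
Row 1: (1,0)2 1/2 ✗ · (1,1)1 3/4 ✓ · (1,2)1 2/3 ✗ · (1,4)2 1/2 ✗ · (1,5)1 1/4 ✗ · (1,6)1 2/2 ✓
Row 2: (2,0)2 2/3 ✗ · (2,1)1 1/3 ✗ · (2,2)2 0/4 ✗ · (2,3)1 0/1 ✗ · (2,5)2 0/2 ✗ · (2,6)1 1/3 ✗
Row 3: (3,0)2 1/1 ✓ · (3,2)1 1/2 ✗ · (3,6)2 0/2 ✗
Row 4: (4,2)1 1/2 ✗ · (4,3)2 0/1 ✗ · (4,5)1 1/1 ✓ · (4,6)1 1/2 ✗
Unsatisfied: (0,3), (0,4), (0,5), (1,0), (1,2), (1,4), (1,5), (2,0), (2,1), (2,2), (2,3), (2,5), (2,6), (3,2), (3,6), (4,2), (4,3), (4,6) — 18 in total.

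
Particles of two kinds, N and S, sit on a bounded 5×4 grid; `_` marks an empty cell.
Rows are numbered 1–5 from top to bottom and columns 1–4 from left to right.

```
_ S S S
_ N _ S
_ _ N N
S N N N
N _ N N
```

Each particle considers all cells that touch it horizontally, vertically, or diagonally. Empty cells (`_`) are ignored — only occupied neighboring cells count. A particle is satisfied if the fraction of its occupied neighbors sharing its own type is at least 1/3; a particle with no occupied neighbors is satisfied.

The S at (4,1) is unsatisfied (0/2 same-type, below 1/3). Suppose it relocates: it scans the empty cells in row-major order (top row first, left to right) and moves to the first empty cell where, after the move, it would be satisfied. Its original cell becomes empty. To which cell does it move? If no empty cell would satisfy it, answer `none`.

(1,1)

Vacating (4,1). Empty cells in order:
  (1,1): 1/2 same-type → satisfied — stop here.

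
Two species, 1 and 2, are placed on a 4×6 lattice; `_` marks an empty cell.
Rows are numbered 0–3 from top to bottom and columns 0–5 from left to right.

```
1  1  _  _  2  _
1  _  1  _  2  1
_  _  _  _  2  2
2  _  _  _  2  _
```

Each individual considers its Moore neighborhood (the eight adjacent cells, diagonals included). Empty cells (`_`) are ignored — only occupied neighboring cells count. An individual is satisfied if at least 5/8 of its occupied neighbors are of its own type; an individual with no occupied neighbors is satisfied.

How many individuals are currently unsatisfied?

2

(0,0)1 2/2 satisfied
(0,1)1 3/3 satisfied
(0,4)2 1/2 not
(1,0)1 2/2 satisfied
(1,2)1 1/1 satisfied
(1,4)2 3/4 satisfied
(1,5)1 0/4 not
(2,4)2 3/4 satisfied
(2,5)2 3/4 satisfied
(3,0)2 0/0 satisfied
(3,4)2 2/2 satisfied
Unsatisfied: (0,4), (1,5) — 2 in total.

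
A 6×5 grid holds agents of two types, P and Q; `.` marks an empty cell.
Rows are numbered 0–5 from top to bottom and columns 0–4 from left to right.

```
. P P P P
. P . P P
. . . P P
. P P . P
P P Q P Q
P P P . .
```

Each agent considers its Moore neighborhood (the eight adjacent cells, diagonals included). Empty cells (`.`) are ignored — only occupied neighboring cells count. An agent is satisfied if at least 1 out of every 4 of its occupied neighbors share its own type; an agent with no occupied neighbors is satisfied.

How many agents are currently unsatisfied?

2

Row 0: (0,1)P 2/2 ✓ · (0,2)P 4/4 ✓ · (0,3)P 4/4 ✓ · (0,4)P 3/3 ✓
Row 1: (1,1)P 2/2 ✓ · (1,3)P 6/6 ✓ · (1,4)P 5/5 ✓
Row 2: (2,3)P 5/5 ✓ · (2,4)P 4/4 ✓
Row 3: (3,1)P 3/4 ✓ · (3,2)P 4/5 ✓ · (3,4)P 3/4 ✓
Row 4: (4,0)P 4/4 ✓ · (4,1)P 6/7 ✓ · (4,2)Q 0/6 ✗ · (4,3)P 3/5 ✓ · (4,4)Q 0/2 ✗
Row 5: (5,0)P 3/3 ✓ · (5,1)P 4/5 ✓ · (5,2)P 3/4 ✓
Unsatisfied: (4,2), (4,4) — 2 in total.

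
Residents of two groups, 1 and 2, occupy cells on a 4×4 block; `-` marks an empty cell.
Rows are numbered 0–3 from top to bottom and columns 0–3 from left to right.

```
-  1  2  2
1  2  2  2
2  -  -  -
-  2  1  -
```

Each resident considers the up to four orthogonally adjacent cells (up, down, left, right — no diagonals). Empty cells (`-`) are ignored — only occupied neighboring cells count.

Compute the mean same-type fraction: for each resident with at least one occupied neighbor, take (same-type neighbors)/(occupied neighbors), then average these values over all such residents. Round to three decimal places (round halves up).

0.400

Row 0: (0,1)1 0/2 · (0,2)2 2/3 · (0,3)2 2/2
Row 1: (1,0)1 0/2 · (1,1)2 1/3 · (1,2)2 3/3 · (1,3)2 2/2
Row 2: (2,0)2 0/1
Row 3: (3,1)2 0/1 · (3,2)1 0/1
Sum over 10 residents: 0/2 + 2/3 + 2/2 + 0/2 + 1/3 + 3/3 + 2/2 + 0/1 + 0/1 + 0/1 = 4; mean = 4 ÷ 10 = 2/5 = 0.4 → 0.400.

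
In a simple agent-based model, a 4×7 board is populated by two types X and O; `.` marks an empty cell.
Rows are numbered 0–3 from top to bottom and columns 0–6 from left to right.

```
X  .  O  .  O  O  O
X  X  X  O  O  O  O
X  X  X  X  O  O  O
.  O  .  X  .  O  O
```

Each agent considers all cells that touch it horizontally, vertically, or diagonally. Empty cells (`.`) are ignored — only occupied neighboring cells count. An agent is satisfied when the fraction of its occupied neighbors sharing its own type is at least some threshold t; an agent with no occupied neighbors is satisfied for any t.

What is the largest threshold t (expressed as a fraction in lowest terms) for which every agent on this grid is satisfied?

(0,0)X 2/2
(0,2)O 1/3
(0,4)O 4/4
(0,5)O 5/5
(0,6)O 3/3
(1,0)X 4/4
(1,1)X 6/7
(1,2)X 4/6
(1,3)O 4/7
(1,4)O 6/7
(1,5)O 8/8
(1,6)O 5/5
(2,0)X 3/4
(2,1)X 5/6
(2,2)X 5/7
(2,3)X 3/6
(2,4)O 5/7
(2,5)O 7/7
(2,6)O 5/5
(3,1)O 0/3
(3,3)X 2/3
(3,5)O 4/4
(3,6)O 3/3
The smallest same-type fraction is 0/3 at (3,1), which reduces to 0/1. Any threshold above that leaves this agent unsatisfied.

0/1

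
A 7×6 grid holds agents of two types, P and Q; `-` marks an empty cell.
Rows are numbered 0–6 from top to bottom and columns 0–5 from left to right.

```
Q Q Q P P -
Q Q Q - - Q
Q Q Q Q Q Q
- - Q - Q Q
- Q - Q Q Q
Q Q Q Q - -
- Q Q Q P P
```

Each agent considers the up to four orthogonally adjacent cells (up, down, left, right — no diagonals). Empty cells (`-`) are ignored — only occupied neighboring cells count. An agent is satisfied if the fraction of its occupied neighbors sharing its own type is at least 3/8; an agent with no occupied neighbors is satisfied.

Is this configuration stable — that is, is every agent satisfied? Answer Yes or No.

Row 0: (0,0)Q 2/2 ✓ · (0,1)Q 3/3 ✓ · (0,2)Q 2/3 ✓ · (0,3)P 1/2 ✓ · (0,4)P 1/1 ✓
Row 1: (1,0)Q 3/3 ✓ · (1,1)Q 4/4 ✓ · (1,2)Q 3/3 ✓ · (1,5)Q 1/1 ✓
Row 2: (2,0)Q 2/2 ✓ · (2,1)Q 3/3 ✓ · (2,2)Q 4/4 ✓ · (2,3)Q 2/2 ✓ · (2,4)Q 3/3 ✓ · (2,5)Q 3/3 ✓
Row 3: (3,2)Q 1/1 ✓ · (3,4)Q 3/3 ✓ · (3,5)Q 3/3 ✓
Row 4: (4,1)Q 1/1 ✓ · (4,3)Q 2/2 ✓ · (4,4)Q 3/3 ✓ · (4,5)Q 2/2 ✓
Row 5: (5,0)Q 1/1 ✓ · (5,1)Q 4/4 ✓ · (5,2)Q 3/3 ✓ · (5,3)Q 3/3 ✓
Row 6: (6,1)Q 2/2 ✓ · (6,2)Q 3/3 ✓ · (6,3)Q 2/3 ✓ · (6,4)P 1/2 ✓ · (6,5)P 1/1 ✓
All meet the threshold, so the configuration is stable.

Yes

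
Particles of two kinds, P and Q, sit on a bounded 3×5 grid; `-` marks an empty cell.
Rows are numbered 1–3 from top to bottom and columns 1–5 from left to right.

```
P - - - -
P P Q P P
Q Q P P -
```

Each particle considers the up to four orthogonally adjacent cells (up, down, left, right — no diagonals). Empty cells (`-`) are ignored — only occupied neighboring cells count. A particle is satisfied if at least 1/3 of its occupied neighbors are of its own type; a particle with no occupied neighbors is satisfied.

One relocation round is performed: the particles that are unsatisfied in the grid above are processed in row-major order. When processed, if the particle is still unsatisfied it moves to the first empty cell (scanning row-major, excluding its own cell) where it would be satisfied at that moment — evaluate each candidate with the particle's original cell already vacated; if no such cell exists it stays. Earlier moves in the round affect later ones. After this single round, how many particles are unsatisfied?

0

Initially unsatisfied (in order): (2,3).
  (2,3) → (1,3).
Resulting grid:
P - Q - -
P P - P P
Q Q P P -
All satisfied now.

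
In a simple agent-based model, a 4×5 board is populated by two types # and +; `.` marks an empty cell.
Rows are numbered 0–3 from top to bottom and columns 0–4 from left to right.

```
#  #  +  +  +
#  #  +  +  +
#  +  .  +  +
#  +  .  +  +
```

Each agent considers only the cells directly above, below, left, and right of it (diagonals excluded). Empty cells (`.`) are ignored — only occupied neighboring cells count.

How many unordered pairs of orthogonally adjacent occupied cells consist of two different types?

5

Scan each occupied cell's neighbors to the right and below so each pair is counted once.
From row 0: 1 unlike of 9 pairs (running 1/9).
From row 1: 2 unlike of 8 pairs (running 3/17).
From row 2: 1 unlike of 6 pairs (running 4/23).
From row 3: 1 unlike of 2 pairs (running 5/25).
Total adjacent occupied pairs: 25; unlike-type pairs: 5.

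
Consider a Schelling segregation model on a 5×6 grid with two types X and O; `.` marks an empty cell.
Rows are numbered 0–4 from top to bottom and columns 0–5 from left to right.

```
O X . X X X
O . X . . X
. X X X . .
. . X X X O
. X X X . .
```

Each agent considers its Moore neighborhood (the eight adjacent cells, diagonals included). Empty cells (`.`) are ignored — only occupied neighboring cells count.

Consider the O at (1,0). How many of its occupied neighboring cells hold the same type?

Occupied neighbors of (1,0): (0,0)=O, (0,1)=X, (2,1)=X.
Same type (O): 1 of 3.

1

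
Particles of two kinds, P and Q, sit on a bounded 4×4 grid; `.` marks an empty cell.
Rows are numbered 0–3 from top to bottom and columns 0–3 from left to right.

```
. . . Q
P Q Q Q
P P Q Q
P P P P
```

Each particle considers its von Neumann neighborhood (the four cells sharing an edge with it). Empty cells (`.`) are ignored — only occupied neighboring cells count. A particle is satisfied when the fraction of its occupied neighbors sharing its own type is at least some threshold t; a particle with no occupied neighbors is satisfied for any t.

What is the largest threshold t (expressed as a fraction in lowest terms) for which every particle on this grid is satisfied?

1/3

(0,3)Q 1/1
(1,0)P 1/2
(1,1)Q 1/3
(1,2)Q 3/3
(1,3)Q 3/3
(2,0)P 3/3
(2,1)P 2/4
(2,2)Q 2/4
(2,3)Q 2/3
(3,0)P 2/2
(3,1)P 3/3
(3,2)P 2/3
(3,3)P 1/2
The smallest same-type fraction is 1/3 at (1,1), which reduces to 1/3. Any threshold above that leaves this particle unsatisfied.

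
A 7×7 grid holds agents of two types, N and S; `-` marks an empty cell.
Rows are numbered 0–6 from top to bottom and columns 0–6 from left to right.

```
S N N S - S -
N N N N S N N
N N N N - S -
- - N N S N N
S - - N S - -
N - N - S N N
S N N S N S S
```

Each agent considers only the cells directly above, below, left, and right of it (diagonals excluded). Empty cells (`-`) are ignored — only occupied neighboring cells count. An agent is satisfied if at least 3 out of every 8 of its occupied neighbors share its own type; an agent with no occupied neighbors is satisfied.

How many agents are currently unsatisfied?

Row 0: (0,0)S 0/2 ✗ · (0,1)N 2/3 ✓ · (0,2)N 2/3 ✓ · (0,3)S 0/2 ✗ · (0,5)S 0/1 ✗
Row 1: (1,0)N 2/3 ✓ · (1,1)N 4/4 ✓ · (1,2)N 4/4 ✓ · (1,3)N 2/4 ✓ · (1,4)S 0/2 ✗ · (1,5)N 1/4 ✗ · (1,6)N 1/1 ✓
Row 2: (2,0)N 2/2 ✓ · (2,1)N 3/3 ✓ · (2,2)N 4/4 ✓ · (2,3)N 3/3 ✓ · (2,5)S 0/2 ✗
Row 3: (3,2)N 2/2 ✓ · (3,3)N 3/4 ✓ · (3,4)S 1/3 ✗ · (3,5)N 1/3 ✗ · (3,6)N 1/1 ✓
Row 4: (4,0)S 0/1 ✗ · (4,3)N 1/2 ✓ · (4,4)S 2/3 ✓
Row 5: (5,0)N 0/2 ✗ · (5,2)N 1/1 ✓ · (5,4)S 1/3 ✗ · (5,5)N 1/3 ✗ · (5,6)N 1/2 ✓
Row 6: (6,0)S 0/2 ✗ · (6,1)N 1/2 ✓ · (6,2)N 2/3 ✓ · (6,3)S 0/2 ✗ · (6,4)N 0/3 ✗ · (6,5)S 1/3 ✗ · (6,6)S 1/2 ✓
Unsatisfied: (0,0), (0,3), (0,5), (1,4), (1,5), (2,5), (3,4), (3,5), (4,0), (5,0), (5,4), (5,5), (6,0), (6,3), (6,4), (6,5) — 16 in total.

16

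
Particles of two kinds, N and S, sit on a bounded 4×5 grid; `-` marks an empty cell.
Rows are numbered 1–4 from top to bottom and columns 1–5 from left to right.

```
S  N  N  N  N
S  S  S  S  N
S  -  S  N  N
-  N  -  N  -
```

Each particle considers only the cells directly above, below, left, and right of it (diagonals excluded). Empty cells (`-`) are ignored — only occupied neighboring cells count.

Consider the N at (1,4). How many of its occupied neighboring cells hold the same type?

Occupied neighbors of (1,4): (2,4)=S, (1,3)=N, (1,5)=N.
Same type (N): 2 of 3.

2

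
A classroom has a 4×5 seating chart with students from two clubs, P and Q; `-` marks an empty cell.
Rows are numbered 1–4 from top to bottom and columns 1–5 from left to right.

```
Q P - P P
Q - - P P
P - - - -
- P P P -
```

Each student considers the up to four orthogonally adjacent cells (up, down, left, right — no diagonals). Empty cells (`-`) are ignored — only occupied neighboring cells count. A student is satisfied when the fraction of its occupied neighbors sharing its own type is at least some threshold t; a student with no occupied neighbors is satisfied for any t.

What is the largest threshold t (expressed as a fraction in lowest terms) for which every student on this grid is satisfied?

0/1

(1,1)Q 1/2
(1,2)P 0/1
(1,4)P 2/2
(1,5)P 2/2
(2,1)Q 1/2
(2,4)P 2/2
(2,5)P 2/2
(3,1)P 0/1
(4,2)P 1/1
(4,3)P 2/2
(4,4)P 1/1
The smallest same-type fraction is 0/1 at (1,2), which reduces to 0/1. Any threshold above that leaves this student unsatisfied.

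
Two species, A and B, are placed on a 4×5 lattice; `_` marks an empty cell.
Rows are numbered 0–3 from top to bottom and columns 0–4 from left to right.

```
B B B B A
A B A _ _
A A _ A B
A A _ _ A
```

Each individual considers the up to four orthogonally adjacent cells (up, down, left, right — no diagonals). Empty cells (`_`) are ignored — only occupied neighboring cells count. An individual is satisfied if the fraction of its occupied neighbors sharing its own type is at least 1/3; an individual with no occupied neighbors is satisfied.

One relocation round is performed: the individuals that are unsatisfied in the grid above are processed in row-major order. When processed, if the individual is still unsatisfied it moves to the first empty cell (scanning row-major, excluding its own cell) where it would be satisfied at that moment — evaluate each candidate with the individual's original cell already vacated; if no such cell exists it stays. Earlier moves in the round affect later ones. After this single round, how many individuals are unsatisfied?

0

Initially unsatisfied (in order): (0,4), (1,1), (1,2), (2,3), (2,4), (3,4).
  (0,4) → (1,3).
  (1,1) → (0,4).
  (1,2): now satisfied by earlier moves; stays.
  (2,3): now satisfied by earlier moves; stays.
  (2,4) → (1,4).
  (3,4): now satisfied by earlier moves; stays.
Resulting grid:
B B B B B
A _ A A B
A A _ A _
A A _ _ A
All satisfied now.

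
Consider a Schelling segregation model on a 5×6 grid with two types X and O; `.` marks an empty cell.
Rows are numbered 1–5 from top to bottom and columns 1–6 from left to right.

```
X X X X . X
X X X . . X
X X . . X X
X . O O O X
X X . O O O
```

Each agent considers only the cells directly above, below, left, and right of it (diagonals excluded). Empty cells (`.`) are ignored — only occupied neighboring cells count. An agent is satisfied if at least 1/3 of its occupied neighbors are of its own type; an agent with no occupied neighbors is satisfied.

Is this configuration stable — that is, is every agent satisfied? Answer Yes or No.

Yes

Row 1: (1,1)X 2/2 ok · (1,2)X 3/3 ok · (1,3)X 3/3 ok · (1,4)X 1/1 ok · (1,6)X 1/1 ok
Row 2: (2,1)X 3/3 ok · (2,2)X 4/4 ok · (2,3)X 2/2 ok · (2,6)X 2/2 ok
Row 3: (3,1)X 3/3 ok · (3,2)X 2/2 ok · (3,5)X 1/2 ok · (3,6)X 3/3 ok
Row 4: (4,1)X 2/2 ok · (4,3)O 1/1 ok · (4,4)O 3/3 ok · (4,5)O 2/4 ok · (4,6)X 1/3 ok
Row 5: (5,1)X 2/2 ok · (5,2)X 1/1 ok · (5,4)O 2/2 ok · (5,5)O 3/3 ok · (5,6)O 1/2 ok
All meet the threshold, so the configuration is stable.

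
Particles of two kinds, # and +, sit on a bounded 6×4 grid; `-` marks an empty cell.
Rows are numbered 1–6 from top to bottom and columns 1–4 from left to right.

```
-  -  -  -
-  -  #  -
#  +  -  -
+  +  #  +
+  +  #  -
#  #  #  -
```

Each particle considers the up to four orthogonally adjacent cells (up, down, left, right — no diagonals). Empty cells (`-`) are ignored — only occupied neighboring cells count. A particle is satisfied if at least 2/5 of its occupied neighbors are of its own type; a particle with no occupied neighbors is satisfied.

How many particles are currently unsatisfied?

Row 2: (2,3)# 0/0 ok
Row 3: (3,1)# 0/2 unhappy · (3,2)+ 1/2 ok
Row 4: (4,1)+ 2/3 ok · (4,2)+ 3/4 ok · (4,3)# 1/3 unhappy · (4,4)+ 0/1 unhappy
Row 5: (5,1)+ 2/3 ok · (5,2)+ 2/4 ok · (5,3)# 2/3 ok
Row 6: (6,1)# 1/2 ok · (6,2)# 2/3 ok · (6,3)# 2/2 ok
Unsatisfied: (3,1), (4,3), (4,4) — 3 in total.

3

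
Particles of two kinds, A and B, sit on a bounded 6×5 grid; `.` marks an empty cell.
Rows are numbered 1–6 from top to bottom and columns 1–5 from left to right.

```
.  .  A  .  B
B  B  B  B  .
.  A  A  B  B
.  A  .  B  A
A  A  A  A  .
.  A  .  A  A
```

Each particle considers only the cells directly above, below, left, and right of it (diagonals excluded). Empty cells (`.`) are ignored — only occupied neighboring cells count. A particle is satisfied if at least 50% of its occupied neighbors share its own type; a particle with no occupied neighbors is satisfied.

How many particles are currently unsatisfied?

(1,3)A 0/1 unhappy
(1,5)B 0/0 ok
(2,1)B 1/1 ok
(2,2)B 2/3 ok
(2,3)B 2/4 ok
(2,4)B 2/2 ok
(3,2)A 2/3 ok
(3,3)A 1/3 unhappy
(3,4)B 3/4 ok
(3,5)B 1/2 ok
(4,2)A 2/2 ok
(4,4)B 1/3 unhappy
(4,5)A 0/2 unhappy
(5,1)A 1/1 ok
(5,2)A 4/4 ok
(5,3)A 2/2 ok
(5,4)A 2/3 ok
(6,2)A 1/1 ok
(6,4)A 2/2 ok
(6,5)A 1/1 ok
Unsatisfied: (1,3), (3,3), (4,4), (4,5) — 4 in total.

4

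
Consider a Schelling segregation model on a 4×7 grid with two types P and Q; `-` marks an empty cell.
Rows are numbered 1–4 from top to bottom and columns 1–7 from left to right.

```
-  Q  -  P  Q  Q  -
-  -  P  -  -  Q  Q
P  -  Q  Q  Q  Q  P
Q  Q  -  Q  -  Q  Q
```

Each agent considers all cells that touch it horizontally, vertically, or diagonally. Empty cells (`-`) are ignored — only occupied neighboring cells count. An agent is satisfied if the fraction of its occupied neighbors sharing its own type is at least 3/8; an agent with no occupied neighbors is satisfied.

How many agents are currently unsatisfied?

4

Row 1: (1,2)Q 0/1 not · (1,4)P 1/2 satisfied · (1,5)Q 2/3 satisfied · (1,6)Q 3/3 satisfied
Row 2: (2,3)P 1/4 not · (2,6)Q 5/6 satisfied · (2,7)Q 3/4 satisfied
Row 3: (3,1)P 0/2 not · (3,3)Q 3/4 satisfied · (3,4)Q 3/4 satisfied · (3,5)Q 5/5 satisfied · (3,6)Q 5/6 satisfied · (3,7)P 0/5 not
Row 4: (4,1)Q 1/2 satisfied · (4,2)Q 2/3 satisfied · (4,4)Q 3/3 satisfied · (4,6)Q 3/4 satisfied · (4,7)Q 2/3 satisfied
Unsatisfied: (1,2), (2,3), (3,1), (3,7) — 4 in total.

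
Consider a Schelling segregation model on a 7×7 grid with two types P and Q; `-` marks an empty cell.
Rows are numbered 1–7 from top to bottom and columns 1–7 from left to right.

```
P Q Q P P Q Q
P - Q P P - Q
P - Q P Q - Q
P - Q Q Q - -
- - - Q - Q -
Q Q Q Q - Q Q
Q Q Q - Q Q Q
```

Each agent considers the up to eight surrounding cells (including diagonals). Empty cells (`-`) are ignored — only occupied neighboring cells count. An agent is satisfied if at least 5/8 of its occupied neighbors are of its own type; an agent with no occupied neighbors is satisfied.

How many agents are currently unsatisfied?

(1,1)P 1/2 ✗
(1,2)Q 2/4 ✗
(1,3)Q 2/4 ✗
(1,4)P 3/5 ✗
(1,5)P 3/4 ✓
(1,6)Q 2/4 ✗
(1,7)Q 2/2 ✓
(2,1)P 2/3 ✓
(2,3)Q 3/6 ✗
(2,4)P 4/8 ✗
(2,5)P 4/6 ✓
(2,7)Q 3/3 ✓
(3,1)P 2/2 ✓
(3,3)Q 3/5 ✗
(3,4)P 2/8 ✗
(3,5)Q 2/5 ✗
(3,7)Q 1/1 ✓
(4,1)P 1/1 ✓
(4,3)Q 3/4 ✓
(4,4)Q 5/6 ✓
(4,5)Q 4/5 ✓
(5,4)Q 5/5 ✓
(5,6)Q 3/3 ✓
(6,1)Q 3/3 ✓
(6,2)Q 5/5 ✓
(6,3)Q 5/5 ✓
(6,4)Q 4/4 ✓
(6,6)Q 5/5 ✓
(6,7)Q 4/4 ✓
(7,1)Q 3/3 ✓
(7,2)Q 5/5 ✓
(7,3)Q 4/4 ✓
(7,5)Q 3/3 ✓
(7,6)Q 4/4 ✓
(7,7)Q 3/3 ✓
Unsatisfied: (1,1), (1,2), (1,3), (1,4), (1,6), (2,3), (2,4), (3,3), (3,4), (3,5) — 10 in total.

10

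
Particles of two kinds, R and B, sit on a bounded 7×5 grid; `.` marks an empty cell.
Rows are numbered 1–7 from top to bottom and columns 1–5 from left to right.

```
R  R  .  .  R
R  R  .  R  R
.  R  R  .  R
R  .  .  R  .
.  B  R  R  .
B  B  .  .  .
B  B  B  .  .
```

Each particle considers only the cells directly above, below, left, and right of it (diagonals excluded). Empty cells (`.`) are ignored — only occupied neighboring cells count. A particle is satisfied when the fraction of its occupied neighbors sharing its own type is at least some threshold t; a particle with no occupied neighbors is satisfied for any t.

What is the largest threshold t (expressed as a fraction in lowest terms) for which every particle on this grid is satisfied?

1/2

Row 1: (1,1)R 2/2 · (1,2)R 2/2 · (1,5)R 1/1
Row 2: (2,1)R 2/2 · (2,2)R 3/3 · (2,4)R 1/1 · (2,5)R 3/3
Row 3: (3,2)R 2/2 · (3,3)R 1/1 · (3,5)R 1/1
Row 4: (4,1)R — no occupied neighbors · (4,4)R 1/1
Row 5: (5,2)B 1/2 · (5,3)R 1/2 · (5,4)R 2/2
Row 6: (6,1)B 2/2 · (6,2)B 3/3
Row 7: (7,1)B 2/2 · (7,2)B 3/3 · (7,3)B 1/1
The smallest same-type fraction is 1/2 at (5,2), which reduces to 1/2. Any threshold above that leaves this particle unsatisfied.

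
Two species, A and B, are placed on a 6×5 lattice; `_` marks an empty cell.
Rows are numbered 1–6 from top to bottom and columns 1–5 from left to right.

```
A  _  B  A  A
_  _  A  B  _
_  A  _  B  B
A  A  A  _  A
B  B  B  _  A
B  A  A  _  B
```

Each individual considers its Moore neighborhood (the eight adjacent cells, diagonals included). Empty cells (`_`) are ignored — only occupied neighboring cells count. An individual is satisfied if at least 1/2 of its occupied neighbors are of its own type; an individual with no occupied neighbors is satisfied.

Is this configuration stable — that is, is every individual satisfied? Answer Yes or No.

(1,1)A 0/0 ✓
(1,3)B 1/3 ✗
(1,4)A 2/4 ✓
(1,5)A 1/2 ✓
(2,3)A 2/5 ✗
(2,4)B 3/6 ✓
(3,2)A 4/4 ✓
(3,4)B 2/5 ✗
(3,5)B 2/3 ✓
(4,1)A 2/4 ✓
(4,2)A 3/6 ✓
(4,3)A 2/5 ✗
(4,5)A 1/3 ✗
(5,1)B 2/5 ✗
(5,2)B 3/8 ✗
(5,3)B 1/5 ✗
(5,5)A 1/2 ✓
(6,1)B 2/3 ✓
(6,2)A 1/5 ✗
(6,3)A 1/3 ✗
(6,5)B 0/1 ✗
For instance (1,3) has only 1/3 same-type neighbors, below 1/2.

No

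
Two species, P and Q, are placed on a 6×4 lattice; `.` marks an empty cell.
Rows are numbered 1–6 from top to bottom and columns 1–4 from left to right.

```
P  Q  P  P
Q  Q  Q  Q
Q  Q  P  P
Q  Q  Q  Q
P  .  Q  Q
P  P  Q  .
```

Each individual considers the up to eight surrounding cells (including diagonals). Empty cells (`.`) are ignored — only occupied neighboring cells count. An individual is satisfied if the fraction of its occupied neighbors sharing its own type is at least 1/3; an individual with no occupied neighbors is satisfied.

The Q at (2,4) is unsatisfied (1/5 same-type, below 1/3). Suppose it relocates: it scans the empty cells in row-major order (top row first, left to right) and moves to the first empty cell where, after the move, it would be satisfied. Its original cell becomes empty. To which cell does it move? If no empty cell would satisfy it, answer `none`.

Vacating (2,4). Empty cells in order:
  (5,2): 5/8 same-type → satisfied — stop here.

(5,2)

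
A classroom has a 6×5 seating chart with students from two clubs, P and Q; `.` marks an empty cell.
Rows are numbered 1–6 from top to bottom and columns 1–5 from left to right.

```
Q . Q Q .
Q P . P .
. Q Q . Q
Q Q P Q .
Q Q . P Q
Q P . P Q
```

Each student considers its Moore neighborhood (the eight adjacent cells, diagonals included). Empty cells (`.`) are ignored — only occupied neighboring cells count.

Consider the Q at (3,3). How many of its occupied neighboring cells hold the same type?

3

Occupied neighbors of (3,3): (2,2)=P, (2,4)=P, (3,2)=Q, (4,2)=Q, (4,3)=P, (4,4)=Q.
Same type (Q): 3 of 6.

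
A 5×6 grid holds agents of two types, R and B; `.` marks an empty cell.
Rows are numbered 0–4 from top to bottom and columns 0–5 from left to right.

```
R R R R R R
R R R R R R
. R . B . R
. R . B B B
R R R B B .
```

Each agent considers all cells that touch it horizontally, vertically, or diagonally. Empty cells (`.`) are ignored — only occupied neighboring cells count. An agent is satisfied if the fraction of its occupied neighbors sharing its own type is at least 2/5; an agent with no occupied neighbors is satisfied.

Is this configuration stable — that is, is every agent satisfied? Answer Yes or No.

Row 0: (0,0)R 3/3 satisfied · (0,1)R 5/5 satisfied · (0,2)R 5/5 satisfied · (0,3)R 5/5 satisfied · (0,4)R 5/5 satisfied · (0,5)R 3/3 satisfied
Row 1: (1,0)R 4/4 satisfied · (1,1)R 6/6 satisfied · (1,2)R 6/7 satisfied · (1,3)R 5/6 satisfied · (1,4)R 6/7 satisfied · (1,5)R 4/4 satisfied
Row 2: (2,1)R 4/4 satisfied · (2,3)B 2/5 satisfied · (2,5)R 2/4 satisfied
Row 3: (3,1)R 4/4 satisfied · (3,3)B 4/5 satisfied · (3,4)B 5/6 satisfied · (3,5)B 2/3 satisfied
Row 4: (4,0)R 2/2 satisfied · (4,1)R 3/3 satisfied · (4,2)R 2/4 satisfied · (4,3)B 3/4 satisfied · (4,4)B 4/4 satisfied
All meet the threshold, so the configuration is stable.

Yes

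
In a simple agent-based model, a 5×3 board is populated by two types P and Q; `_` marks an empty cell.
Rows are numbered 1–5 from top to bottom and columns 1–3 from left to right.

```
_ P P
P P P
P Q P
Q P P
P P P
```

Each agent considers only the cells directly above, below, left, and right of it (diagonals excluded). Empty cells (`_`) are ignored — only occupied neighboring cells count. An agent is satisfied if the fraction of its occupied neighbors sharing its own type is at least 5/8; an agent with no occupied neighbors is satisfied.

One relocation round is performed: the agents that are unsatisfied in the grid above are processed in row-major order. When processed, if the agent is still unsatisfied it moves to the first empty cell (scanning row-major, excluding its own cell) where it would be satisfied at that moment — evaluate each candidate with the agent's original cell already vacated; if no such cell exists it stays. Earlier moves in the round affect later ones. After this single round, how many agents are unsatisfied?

4

Initially unsatisfied (in order): (3,1), (3,2), (4,1), (4,2), (5,1).
  (3,1) → (1,1).
  (3,2): no empty cell satisfies it; stays.
  (4,1): no empty cell satisfies it; stays.
  (4,2): no empty cell satisfies it; stays.
  (5,1): no empty cell satisfies it; stays.
Resulting grid:
P P P
P P P
_ Q P
Q P P
P P P
Unsatisfied now: (3,2), (4,1), (4,2), (5,1).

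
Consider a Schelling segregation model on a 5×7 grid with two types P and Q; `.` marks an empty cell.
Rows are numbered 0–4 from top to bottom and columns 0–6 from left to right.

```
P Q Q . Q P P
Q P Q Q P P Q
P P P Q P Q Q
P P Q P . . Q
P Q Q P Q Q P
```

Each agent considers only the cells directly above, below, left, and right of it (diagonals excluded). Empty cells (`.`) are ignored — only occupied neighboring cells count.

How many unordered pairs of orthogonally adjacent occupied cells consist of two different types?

Scan each occupied cell's neighbors to the right and below so each pair is counted once.
Row 0: P(0,0)–Q(0,1)≠ P(0,0)–Q(1,0)≠ Q(0,1)–Q(0,2)= Q(0,1)–P(1,1)≠ Q(0,2)–Q(1,2)= Q(0,4)–P(0,5)≠ Q(0,4)–P(1,4)≠ P(0,5)–P(0,6)= P(0,5)–P(1,5)= P(0,6)–Q(1,6)≠  → 6/10 unlike.
Row 1: Q(1,0)–P(1,1)≠ Q(1,0)–P(2,0)≠ P(1,1)–Q(1,2)≠ P(1,1)–P(2,1)= Q(1,2)–Q(1,3)= Q(1,2)–P(2,2)≠ Q(1,3)–P(1,4)≠ Q(1,3)–Q(2,3)= P(1,4)–P(1,5)= P(1,4)–P(2,4)= P(1,5)–Q(1,6)≠ P(1,5)–Q(2,5)≠ Q(1,6)–Q(2,6)=  → 7/13 unlike.
Row 2: P(2,0)–P(2,1)= P(2,0)–P(3,0)= P(2,1)–P(2,2)= P(2,1)–P(3,1)= P(2,2)–Q(2,3)≠ P(2,2)–Q(3,2)≠ Q(2,3)–P(2,4)≠ Q(2,3)–P(3,3)≠ P(2,4)–Q(2,5)≠ Q(2,5)–Q(2,6)= Q(2,6)–Q(3,6)=  → 5/11 unlike.
Row 3: P(3,0)–P(3,1)= P(3,0)–P(4,0)= P(3,1)–Q(3,2)≠ P(3,1)–Q(4,1)≠ Q(3,2)–P(3,3)≠ Q(3,2)–Q(4,2)= P(3,3)–P(4,3)= Q(3,6)–P(4,6)≠  → 4/8 unlike.
Row 4: P(4,0)–Q(4,1)≠ Q(4,1)–Q(4,2)= Q(4,2)–P(4,3)≠ P(4,3)–Q(4,4)≠ Q(4,4)–Q(4,5)= Q(4,5)–P(4,6)≠  → 4/6 unlike.
Total adjacent occupied pairs: 48; unlike-type pairs: 26.

26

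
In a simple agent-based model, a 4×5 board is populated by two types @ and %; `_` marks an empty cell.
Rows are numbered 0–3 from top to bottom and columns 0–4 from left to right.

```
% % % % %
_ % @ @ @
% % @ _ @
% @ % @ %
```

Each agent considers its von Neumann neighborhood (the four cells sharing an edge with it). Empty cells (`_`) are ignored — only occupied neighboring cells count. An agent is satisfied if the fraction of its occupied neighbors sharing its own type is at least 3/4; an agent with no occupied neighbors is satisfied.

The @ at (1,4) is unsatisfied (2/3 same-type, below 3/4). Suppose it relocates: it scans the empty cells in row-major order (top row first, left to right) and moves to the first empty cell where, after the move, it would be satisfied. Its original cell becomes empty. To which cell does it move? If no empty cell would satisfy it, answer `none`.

Vacating (1,4). Empty cells in order:
  (1,0): 0/3 same-type → still unsatisfied.
  (2,3): 4/4 same-type → satisfied — stop here.

(2,3)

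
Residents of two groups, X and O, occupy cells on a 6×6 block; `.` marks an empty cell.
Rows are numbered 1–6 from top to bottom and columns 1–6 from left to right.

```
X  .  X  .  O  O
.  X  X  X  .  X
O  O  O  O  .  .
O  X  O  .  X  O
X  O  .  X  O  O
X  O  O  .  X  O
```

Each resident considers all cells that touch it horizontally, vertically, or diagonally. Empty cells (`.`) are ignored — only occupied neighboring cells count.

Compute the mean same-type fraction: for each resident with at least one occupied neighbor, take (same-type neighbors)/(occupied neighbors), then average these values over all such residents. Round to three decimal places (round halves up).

0.493

Row 1: (1,1)X 1/1 · (1,3)X 3/3 · (1,5)O 1/3 · (1,6)O 1/2
Row 2: (2,2)X 3/6 · (2,3)X 3/6 · (2,4)X 2/5 · (2,6)X 0/2
Row 3: (3,1)O 2/4 · (3,2)O 4/7 · (3,3)O 3/7 · (3,4)O 2/5
Row 4: (4,1)O 3/5 · (4,2)X 1/7 · (4,3)O 4/6 · (4,5)X 1/5 · (4,6)O 2/3
Row 5: (5,1)X 2/5 · (5,2)O 4/7 · (5,4)X 2/5 · (5,5)O 3/6 · (5,6)O 3/5
Row 6: (6,1)X 1/3 · (6,2)O 2/4 · (6,3)O 2/3 · (6,5)X 1/4 · (6,6)O 2/3
Sum over 27 residents: 1/1 + 3/3 + 1/3 + 1/2 + 3/6 + 3/6 + 2/5 + 0/2 + 2/4 + 4/7 + 3/7 + 2/5 + 3/5 + 1/7 + 4/6 + 1/5 + 2/3 + 2/5 + 4/7 + 2/5 + 3/6 + 3/5 + 1/3 + 2/4 + 2/3 + 1/4 + 2/3 = 1117/84; mean = 1117/84 ÷ 27 = 1117/2268 = 0.492504… → 0.493.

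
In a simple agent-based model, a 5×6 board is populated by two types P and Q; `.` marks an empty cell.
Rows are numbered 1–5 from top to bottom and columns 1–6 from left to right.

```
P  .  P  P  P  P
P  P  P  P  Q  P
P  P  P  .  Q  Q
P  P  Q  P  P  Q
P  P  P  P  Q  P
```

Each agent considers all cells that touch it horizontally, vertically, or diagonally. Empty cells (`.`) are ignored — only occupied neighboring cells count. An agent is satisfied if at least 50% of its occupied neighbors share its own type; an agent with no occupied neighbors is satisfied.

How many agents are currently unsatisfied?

(1,1)P 2/2 ✓
(1,3)P 4/4 ✓
(1,4)P 4/5 ✓
(1,5)P 4/5 ✓
(1,6)P 2/3 ✓
(2,1)P 4/4 ✓
(2,2)P 7/7 ✓
(2,3)P 6/6 ✓
(2,4)P 5/7 ✓
(2,5)Q 2/7 ✗
(2,6)P 2/5 ✗
(3,1)P 5/5 ✓
(3,2)P 7/8 ✓
(3,3)P 6/7 ✓
(3,5)Q 3/7 ✗
(3,6)Q 3/5 ✓
(4,1)P 5/5 ✓
(4,2)P 7/8 ✓
(4,3)Q 0/7 ✗
(4,4)P 4/7 ✓
(4,5)P 3/7 ✗
(4,6)Q 3/5 ✓
(5,1)P 3/3 ✓
(5,2)P 4/5 ✓
(5,3)P 4/5 ✓
(5,4)P 3/5 ✓
(5,5)Q 1/5 ✗
(5,6)P 1/3 ✗
Unsatisfied: (2,5), (2,6), (3,5), (4,3), (4,5), (5,5), (5,6) — 7 in total.

7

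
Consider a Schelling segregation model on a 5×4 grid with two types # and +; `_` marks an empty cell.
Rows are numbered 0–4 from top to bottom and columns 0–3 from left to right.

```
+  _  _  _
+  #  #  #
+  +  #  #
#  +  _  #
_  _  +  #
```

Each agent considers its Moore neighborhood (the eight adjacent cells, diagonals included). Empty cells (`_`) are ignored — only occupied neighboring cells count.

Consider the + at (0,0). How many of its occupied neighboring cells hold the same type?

1

Occupied neighbors of (0,0): (1,0)=+, (1,1)=#.
Same type (+): 1 of 2.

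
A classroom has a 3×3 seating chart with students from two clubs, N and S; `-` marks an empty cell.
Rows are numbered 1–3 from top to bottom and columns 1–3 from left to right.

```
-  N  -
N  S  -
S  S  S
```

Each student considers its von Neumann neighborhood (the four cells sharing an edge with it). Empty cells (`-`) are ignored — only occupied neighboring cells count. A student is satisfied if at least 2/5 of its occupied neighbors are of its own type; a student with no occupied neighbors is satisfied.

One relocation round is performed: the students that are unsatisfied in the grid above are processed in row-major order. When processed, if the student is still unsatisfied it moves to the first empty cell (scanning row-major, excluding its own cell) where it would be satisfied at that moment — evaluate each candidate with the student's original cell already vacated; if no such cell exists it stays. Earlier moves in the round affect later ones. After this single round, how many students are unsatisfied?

0

Initially unsatisfied (in order): (1,2), (2,1), (2,2).
  (1,2) → (1,1).
  (2,1) → (1,2).
  (2,2): now satisfied by earlier moves; stays.
Resulting grid:
N N -
- S -
S S S
All satisfied now.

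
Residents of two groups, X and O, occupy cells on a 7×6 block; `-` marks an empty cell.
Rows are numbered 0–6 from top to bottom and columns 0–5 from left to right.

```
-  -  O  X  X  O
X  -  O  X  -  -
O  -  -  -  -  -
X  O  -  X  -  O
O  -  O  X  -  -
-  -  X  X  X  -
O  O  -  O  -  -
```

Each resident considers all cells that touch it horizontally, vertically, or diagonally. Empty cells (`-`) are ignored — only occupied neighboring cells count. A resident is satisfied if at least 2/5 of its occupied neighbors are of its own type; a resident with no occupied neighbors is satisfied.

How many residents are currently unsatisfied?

8

Row 0: (0,2)O 1/3 ✗ · (0,3)X 2/4 ✓ · (0,4)X 2/3 ✓ · (0,5)O 0/1 ✗
Row 1: (1,0)X 0/1 ✗ · (1,2)O 1/3 ✗ · (1,3)X 2/4 ✓
Row 2: (2,0)O 1/3 ✗
Row 3: (3,0)X 0/3 ✗ · (3,1)O 3/4 ✓ · (3,3)X 1/2 ✓ · (3,5)O 0/0 ✓
Row 4: (4,0)O 1/2 ✓ · (4,2)O 1/5 ✗ · (4,3)X 4/5 ✓
Row 5: (5,2)X 2/5 ✓ · (5,3)X 3/5 ✓ · (5,4)X 2/3 ✓
Row 6: (6,0)O 1/1 ✓ · (6,1)O 1/2 ✓ · (6,3)O 0/3 ✗
Unsatisfied: (0,2), (0,5), (1,0), (1,2), (2,0), (3,0), (4,2), (6,3) — 8 in total.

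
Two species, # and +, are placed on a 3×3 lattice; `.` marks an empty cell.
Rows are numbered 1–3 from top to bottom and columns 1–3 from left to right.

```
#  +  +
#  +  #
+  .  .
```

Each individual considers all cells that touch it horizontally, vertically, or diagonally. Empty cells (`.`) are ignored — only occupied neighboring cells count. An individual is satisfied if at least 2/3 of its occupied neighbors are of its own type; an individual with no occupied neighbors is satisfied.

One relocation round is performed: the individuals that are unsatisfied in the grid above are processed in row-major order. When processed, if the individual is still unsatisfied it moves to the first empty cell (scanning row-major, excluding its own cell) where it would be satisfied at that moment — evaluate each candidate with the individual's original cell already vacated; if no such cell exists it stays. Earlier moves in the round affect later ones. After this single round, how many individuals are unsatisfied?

6

Initially unsatisfied (in order): (1,1), (1,2), (2,1), (2,2), (2,3), (3,1).
  (1,1): no empty cell satisfies it; stays.
  (1,2): no empty cell satisfies it; stays.
  (2,1): no empty cell satisfies it; stays.
  (2,2): no empty cell satisfies it; stays.
  (2,3): no empty cell satisfies it; stays.
  (3,1): no empty cell satisfies it; stays.
Resulting grid:
# + +
# + #
+ . .
Unsatisfied now: (1,1), (1,2), (2,1), (2,2), (2,3), (3,1).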